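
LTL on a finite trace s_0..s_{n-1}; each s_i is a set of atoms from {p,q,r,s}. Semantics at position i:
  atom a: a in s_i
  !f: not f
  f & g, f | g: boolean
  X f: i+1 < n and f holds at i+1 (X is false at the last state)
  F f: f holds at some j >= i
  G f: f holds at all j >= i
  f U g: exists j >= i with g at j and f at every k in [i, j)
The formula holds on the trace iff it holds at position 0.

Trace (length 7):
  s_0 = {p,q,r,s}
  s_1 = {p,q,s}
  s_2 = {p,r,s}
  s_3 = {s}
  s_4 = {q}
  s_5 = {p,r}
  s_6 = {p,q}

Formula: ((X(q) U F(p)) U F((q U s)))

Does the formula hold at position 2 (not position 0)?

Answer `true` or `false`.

Answer: true

Derivation:
s_0={p,q,r,s}: ((X(q) U F(p)) U F((q U s)))=True (X(q) U F(p))=True X(q)=True q=True F(p)=True p=True F((q U s))=True (q U s)=True s=True
s_1={p,q,s}: ((X(q) U F(p)) U F((q U s)))=True (X(q) U F(p))=True X(q)=False q=True F(p)=True p=True F((q U s))=True (q U s)=True s=True
s_2={p,r,s}: ((X(q) U F(p)) U F((q U s)))=True (X(q) U F(p))=True X(q)=False q=False F(p)=True p=True F((q U s))=True (q U s)=True s=True
s_3={s}: ((X(q) U F(p)) U F((q U s)))=True (X(q) U F(p))=True X(q)=True q=False F(p)=True p=False F((q U s))=True (q U s)=True s=True
s_4={q}: ((X(q) U F(p)) U F((q U s)))=False (X(q) U F(p))=True X(q)=False q=True F(p)=True p=False F((q U s))=False (q U s)=False s=False
s_5={p,r}: ((X(q) U F(p)) U F((q U s)))=False (X(q) U F(p))=True X(q)=True q=False F(p)=True p=True F((q U s))=False (q U s)=False s=False
s_6={p,q}: ((X(q) U F(p)) U F((q U s)))=False (X(q) U F(p))=True X(q)=False q=True F(p)=True p=True F((q U s))=False (q U s)=False s=False
Evaluating at position 2: result = True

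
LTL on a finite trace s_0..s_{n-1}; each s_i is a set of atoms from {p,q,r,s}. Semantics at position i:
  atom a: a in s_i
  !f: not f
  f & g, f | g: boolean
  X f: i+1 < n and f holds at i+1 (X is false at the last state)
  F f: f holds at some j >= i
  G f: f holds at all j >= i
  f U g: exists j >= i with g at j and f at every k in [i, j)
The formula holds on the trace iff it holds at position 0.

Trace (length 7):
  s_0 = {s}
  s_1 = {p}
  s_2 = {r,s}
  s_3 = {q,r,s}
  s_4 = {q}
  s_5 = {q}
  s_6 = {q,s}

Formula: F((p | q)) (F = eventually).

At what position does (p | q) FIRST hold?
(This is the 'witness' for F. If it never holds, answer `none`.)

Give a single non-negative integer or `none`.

s_0={s}: (p | q)=False p=False q=False
s_1={p}: (p | q)=True p=True q=False
s_2={r,s}: (p | q)=False p=False q=False
s_3={q,r,s}: (p | q)=True p=False q=True
s_4={q}: (p | q)=True p=False q=True
s_5={q}: (p | q)=True p=False q=True
s_6={q,s}: (p | q)=True p=False q=True
F((p | q)) holds; first witness at position 1.

Answer: 1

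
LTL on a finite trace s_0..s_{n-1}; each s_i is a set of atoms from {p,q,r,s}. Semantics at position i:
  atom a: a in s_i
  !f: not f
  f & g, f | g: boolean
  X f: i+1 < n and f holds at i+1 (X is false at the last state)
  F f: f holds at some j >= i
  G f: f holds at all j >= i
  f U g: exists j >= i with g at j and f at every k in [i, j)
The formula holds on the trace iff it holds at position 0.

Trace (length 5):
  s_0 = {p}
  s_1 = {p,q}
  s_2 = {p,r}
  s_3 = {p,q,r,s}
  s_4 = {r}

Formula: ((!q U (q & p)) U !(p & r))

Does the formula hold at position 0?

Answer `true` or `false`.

Answer: true

Derivation:
s_0={p}: ((!q U (q & p)) U !(p & r))=True (!q U (q & p))=True !q=True q=False (q & p)=False p=True !(p & r)=True (p & r)=False r=False
s_1={p,q}: ((!q U (q & p)) U !(p & r))=True (!q U (q & p))=True !q=False q=True (q & p)=True p=True !(p & r)=True (p & r)=False r=False
s_2={p,r}: ((!q U (q & p)) U !(p & r))=True (!q U (q & p))=True !q=True q=False (q & p)=False p=True !(p & r)=False (p & r)=True r=True
s_3={p,q,r,s}: ((!q U (q & p)) U !(p & r))=True (!q U (q & p))=True !q=False q=True (q & p)=True p=True !(p & r)=False (p & r)=True r=True
s_4={r}: ((!q U (q & p)) U !(p & r))=True (!q U (q & p))=False !q=True q=False (q & p)=False p=False !(p & r)=True (p & r)=False r=True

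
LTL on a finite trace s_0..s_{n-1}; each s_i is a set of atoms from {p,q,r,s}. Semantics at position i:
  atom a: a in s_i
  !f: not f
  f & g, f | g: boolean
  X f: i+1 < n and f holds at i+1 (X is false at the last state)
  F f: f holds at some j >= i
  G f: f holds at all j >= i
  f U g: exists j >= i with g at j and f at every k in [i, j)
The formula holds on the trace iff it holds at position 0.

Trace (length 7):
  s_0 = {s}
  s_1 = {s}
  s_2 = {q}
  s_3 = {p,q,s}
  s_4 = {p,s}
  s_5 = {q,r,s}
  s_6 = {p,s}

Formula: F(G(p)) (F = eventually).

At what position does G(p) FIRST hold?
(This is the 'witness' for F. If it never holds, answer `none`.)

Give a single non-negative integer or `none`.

Answer: 6

Derivation:
s_0={s}: G(p)=False p=False
s_1={s}: G(p)=False p=False
s_2={q}: G(p)=False p=False
s_3={p,q,s}: G(p)=False p=True
s_4={p,s}: G(p)=False p=True
s_5={q,r,s}: G(p)=False p=False
s_6={p,s}: G(p)=True p=True
F(G(p)) holds; first witness at position 6.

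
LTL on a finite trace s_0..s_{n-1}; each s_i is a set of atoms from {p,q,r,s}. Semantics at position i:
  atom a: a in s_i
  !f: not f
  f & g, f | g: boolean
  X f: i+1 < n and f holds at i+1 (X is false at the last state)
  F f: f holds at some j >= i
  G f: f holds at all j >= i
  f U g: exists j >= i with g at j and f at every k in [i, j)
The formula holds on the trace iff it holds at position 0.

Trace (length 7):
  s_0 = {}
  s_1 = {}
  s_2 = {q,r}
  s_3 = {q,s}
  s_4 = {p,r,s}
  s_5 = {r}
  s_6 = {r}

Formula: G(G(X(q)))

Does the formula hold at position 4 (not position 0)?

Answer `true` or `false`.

Answer: false

Derivation:
s_0={}: G(G(X(q)))=False G(X(q))=False X(q)=False q=False
s_1={}: G(G(X(q)))=False G(X(q))=False X(q)=True q=False
s_2={q,r}: G(G(X(q)))=False G(X(q))=False X(q)=True q=True
s_3={q,s}: G(G(X(q)))=False G(X(q))=False X(q)=False q=True
s_4={p,r,s}: G(G(X(q)))=False G(X(q))=False X(q)=False q=False
s_5={r}: G(G(X(q)))=False G(X(q))=False X(q)=False q=False
s_6={r}: G(G(X(q)))=False G(X(q))=False X(q)=False q=False
Evaluating at position 4: result = False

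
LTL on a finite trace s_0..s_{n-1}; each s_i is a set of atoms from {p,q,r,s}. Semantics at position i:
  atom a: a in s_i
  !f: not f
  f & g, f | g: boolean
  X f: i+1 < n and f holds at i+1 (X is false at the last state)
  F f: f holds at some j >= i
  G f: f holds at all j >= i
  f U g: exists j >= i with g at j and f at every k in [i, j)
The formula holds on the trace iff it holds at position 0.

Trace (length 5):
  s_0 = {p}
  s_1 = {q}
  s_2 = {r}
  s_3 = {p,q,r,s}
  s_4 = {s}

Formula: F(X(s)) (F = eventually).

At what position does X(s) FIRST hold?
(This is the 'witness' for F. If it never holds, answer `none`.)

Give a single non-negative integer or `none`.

s_0={p}: X(s)=False s=False
s_1={q}: X(s)=False s=False
s_2={r}: X(s)=True s=False
s_3={p,q,r,s}: X(s)=True s=True
s_4={s}: X(s)=False s=True
F(X(s)) holds; first witness at position 2.

Answer: 2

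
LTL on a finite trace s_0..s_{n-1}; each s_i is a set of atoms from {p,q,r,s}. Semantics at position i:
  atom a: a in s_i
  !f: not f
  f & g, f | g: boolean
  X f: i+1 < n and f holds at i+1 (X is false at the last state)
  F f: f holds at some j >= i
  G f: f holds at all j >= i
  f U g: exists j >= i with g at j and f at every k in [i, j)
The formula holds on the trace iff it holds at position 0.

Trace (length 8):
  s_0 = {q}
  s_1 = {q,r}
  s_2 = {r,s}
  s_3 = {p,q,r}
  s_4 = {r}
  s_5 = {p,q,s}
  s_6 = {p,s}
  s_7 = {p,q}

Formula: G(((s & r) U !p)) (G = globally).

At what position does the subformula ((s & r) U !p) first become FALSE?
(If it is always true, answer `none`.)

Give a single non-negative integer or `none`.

Answer: 3

Derivation:
s_0={q}: ((s & r) U !p)=True (s & r)=False s=False r=False !p=True p=False
s_1={q,r}: ((s & r) U !p)=True (s & r)=False s=False r=True !p=True p=False
s_2={r,s}: ((s & r) U !p)=True (s & r)=True s=True r=True !p=True p=False
s_3={p,q,r}: ((s & r) U !p)=False (s & r)=False s=False r=True !p=False p=True
s_4={r}: ((s & r) U !p)=True (s & r)=False s=False r=True !p=True p=False
s_5={p,q,s}: ((s & r) U !p)=False (s & r)=False s=True r=False !p=False p=True
s_6={p,s}: ((s & r) U !p)=False (s & r)=False s=True r=False !p=False p=True
s_7={p,q}: ((s & r) U !p)=False (s & r)=False s=False r=False !p=False p=True
G(((s & r) U !p)) holds globally = False
First violation at position 3.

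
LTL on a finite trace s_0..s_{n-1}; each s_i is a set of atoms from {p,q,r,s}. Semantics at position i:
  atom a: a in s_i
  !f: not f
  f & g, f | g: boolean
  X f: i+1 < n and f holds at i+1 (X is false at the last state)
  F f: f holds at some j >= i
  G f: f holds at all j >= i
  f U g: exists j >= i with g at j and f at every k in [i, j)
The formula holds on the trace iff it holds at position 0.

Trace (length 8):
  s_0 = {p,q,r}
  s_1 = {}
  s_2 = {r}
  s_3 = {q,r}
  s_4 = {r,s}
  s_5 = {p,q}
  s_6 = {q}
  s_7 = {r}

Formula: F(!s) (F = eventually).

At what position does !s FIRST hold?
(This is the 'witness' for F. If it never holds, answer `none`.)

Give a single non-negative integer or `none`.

Answer: 0

Derivation:
s_0={p,q,r}: !s=True s=False
s_1={}: !s=True s=False
s_2={r}: !s=True s=False
s_3={q,r}: !s=True s=False
s_4={r,s}: !s=False s=True
s_5={p,q}: !s=True s=False
s_6={q}: !s=True s=False
s_7={r}: !s=True s=False
F(!s) holds; first witness at position 0.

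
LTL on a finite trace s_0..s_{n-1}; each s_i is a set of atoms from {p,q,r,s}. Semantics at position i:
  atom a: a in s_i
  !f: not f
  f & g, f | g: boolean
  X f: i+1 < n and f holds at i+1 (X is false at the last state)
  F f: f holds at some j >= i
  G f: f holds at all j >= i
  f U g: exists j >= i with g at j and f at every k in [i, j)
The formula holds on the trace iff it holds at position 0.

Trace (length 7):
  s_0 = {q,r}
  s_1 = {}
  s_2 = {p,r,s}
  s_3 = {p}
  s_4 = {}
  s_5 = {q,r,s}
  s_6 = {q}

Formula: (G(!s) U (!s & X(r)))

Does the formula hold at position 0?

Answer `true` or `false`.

s_0={q,r}: (G(!s) U (!s & X(r)))=False G(!s)=False !s=True s=False (!s & X(r))=False X(r)=False r=True
s_1={}: (G(!s) U (!s & X(r)))=True G(!s)=False !s=True s=False (!s & X(r))=True X(r)=True r=False
s_2={p,r,s}: (G(!s) U (!s & X(r)))=False G(!s)=False !s=False s=True (!s & X(r))=False X(r)=False r=True
s_3={p}: (G(!s) U (!s & X(r)))=False G(!s)=False !s=True s=False (!s & X(r))=False X(r)=False r=False
s_4={}: (G(!s) U (!s & X(r)))=True G(!s)=False !s=True s=False (!s & X(r))=True X(r)=True r=False
s_5={q,r,s}: (G(!s) U (!s & X(r)))=False G(!s)=False !s=False s=True (!s & X(r))=False X(r)=False r=True
s_6={q}: (G(!s) U (!s & X(r)))=False G(!s)=True !s=True s=False (!s & X(r))=False X(r)=False r=False

Answer: false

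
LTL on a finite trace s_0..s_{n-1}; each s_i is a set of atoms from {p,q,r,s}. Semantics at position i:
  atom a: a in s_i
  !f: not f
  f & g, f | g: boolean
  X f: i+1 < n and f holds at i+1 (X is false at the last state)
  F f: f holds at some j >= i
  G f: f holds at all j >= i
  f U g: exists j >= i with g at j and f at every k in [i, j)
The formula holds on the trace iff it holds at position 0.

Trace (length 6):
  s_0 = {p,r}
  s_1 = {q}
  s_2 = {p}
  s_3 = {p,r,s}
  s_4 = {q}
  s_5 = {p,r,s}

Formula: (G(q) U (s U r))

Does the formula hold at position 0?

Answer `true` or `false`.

Answer: true

Derivation:
s_0={p,r}: (G(q) U (s U r))=True G(q)=False q=False (s U r)=True s=False r=True
s_1={q}: (G(q) U (s U r))=False G(q)=False q=True (s U r)=False s=False r=False
s_2={p}: (G(q) U (s U r))=False G(q)=False q=False (s U r)=False s=False r=False
s_3={p,r,s}: (G(q) U (s U r))=True G(q)=False q=False (s U r)=True s=True r=True
s_4={q}: (G(q) U (s U r))=False G(q)=False q=True (s U r)=False s=False r=False
s_5={p,r,s}: (G(q) U (s U r))=True G(q)=False q=False (s U r)=True s=True r=True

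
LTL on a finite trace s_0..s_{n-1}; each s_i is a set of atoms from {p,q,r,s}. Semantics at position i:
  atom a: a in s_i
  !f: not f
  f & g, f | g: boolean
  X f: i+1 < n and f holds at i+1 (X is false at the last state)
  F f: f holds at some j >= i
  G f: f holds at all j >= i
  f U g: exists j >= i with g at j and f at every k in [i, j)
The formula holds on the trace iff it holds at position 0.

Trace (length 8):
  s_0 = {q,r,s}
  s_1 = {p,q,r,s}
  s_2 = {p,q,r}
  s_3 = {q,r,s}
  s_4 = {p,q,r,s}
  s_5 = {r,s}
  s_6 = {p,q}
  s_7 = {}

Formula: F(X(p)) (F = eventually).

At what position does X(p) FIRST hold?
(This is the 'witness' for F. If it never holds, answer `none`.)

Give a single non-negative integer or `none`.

Answer: 0

Derivation:
s_0={q,r,s}: X(p)=True p=False
s_1={p,q,r,s}: X(p)=True p=True
s_2={p,q,r}: X(p)=False p=True
s_3={q,r,s}: X(p)=True p=False
s_4={p,q,r,s}: X(p)=False p=True
s_5={r,s}: X(p)=True p=False
s_6={p,q}: X(p)=False p=True
s_7={}: X(p)=False p=False
F(X(p)) holds; first witness at position 0.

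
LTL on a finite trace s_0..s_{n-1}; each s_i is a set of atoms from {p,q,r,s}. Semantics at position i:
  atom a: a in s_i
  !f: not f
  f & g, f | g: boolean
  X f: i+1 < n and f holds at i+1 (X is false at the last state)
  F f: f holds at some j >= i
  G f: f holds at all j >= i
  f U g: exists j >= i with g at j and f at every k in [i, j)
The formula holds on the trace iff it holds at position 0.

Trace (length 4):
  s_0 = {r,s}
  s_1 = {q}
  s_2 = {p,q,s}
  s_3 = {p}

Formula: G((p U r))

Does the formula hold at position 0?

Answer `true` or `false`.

Answer: false

Derivation:
s_0={r,s}: G((p U r))=False (p U r)=True p=False r=True
s_1={q}: G((p U r))=False (p U r)=False p=False r=False
s_2={p,q,s}: G((p U r))=False (p U r)=False p=True r=False
s_3={p}: G((p U r))=False (p U r)=False p=True r=False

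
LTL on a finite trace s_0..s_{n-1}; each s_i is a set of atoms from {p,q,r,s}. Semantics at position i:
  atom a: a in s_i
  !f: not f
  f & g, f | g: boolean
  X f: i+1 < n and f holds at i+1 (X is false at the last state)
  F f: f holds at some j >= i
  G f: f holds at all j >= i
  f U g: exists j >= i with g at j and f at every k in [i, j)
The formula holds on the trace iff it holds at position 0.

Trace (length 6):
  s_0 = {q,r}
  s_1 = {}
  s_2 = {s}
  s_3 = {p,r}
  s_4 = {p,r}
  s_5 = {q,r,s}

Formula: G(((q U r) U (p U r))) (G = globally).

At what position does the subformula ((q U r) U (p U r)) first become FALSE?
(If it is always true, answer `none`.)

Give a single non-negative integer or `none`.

Answer: 1

Derivation:
s_0={q,r}: ((q U r) U (p U r))=True (q U r)=True q=True r=True (p U r)=True p=False
s_1={}: ((q U r) U (p U r))=False (q U r)=False q=False r=False (p U r)=False p=False
s_2={s}: ((q U r) U (p U r))=False (q U r)=False q=False r=False (p U r)=False p=False
s_3={p,r}: ((q U r) U (p U r))=True (q U r)=True q=False r=True (p U r)=True p=True
s_4={p,r}: ((q U r) U (p U r))=True (q U r)=True q=False r=True (p U r)=True p=True
s_5={q,r,s}: ((q U r) U (p U r))=True (q U r)=True q=True r=True (p U r)=True p=False
G(((q U r) U (p U r))) holds globally = False
First violation at position 1.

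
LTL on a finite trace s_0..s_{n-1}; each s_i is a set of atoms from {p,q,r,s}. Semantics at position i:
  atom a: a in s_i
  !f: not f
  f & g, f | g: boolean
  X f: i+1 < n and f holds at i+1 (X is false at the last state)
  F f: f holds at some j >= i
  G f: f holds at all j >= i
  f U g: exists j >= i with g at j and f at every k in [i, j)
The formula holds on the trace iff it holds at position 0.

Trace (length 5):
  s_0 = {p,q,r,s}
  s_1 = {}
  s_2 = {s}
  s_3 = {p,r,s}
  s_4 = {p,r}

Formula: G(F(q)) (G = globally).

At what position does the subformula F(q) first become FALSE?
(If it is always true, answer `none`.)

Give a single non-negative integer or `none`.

Answer: 1

Derivation:
s_0={p,q,r,s}: F(q)=True q=True
s_1={}: F(q)=False q=False
s_2={s}: F(q)=False q=False
s_3={p,r,s}: F(q)=False q=False
s_4={p,r}: F(q)=False q=False
G(F(q)) holds globally = False
First violation at position 1.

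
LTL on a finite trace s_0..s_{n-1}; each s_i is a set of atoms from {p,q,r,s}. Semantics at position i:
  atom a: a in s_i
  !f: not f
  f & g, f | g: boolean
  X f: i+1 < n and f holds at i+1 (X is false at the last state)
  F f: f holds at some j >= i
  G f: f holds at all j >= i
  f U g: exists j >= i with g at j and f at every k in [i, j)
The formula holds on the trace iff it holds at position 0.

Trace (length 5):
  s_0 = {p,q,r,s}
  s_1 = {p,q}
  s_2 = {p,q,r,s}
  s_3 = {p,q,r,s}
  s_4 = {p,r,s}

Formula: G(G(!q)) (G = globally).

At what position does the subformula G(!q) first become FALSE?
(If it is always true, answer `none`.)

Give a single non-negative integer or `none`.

s_0={p,q,r,s}: G(!q)=False !q=False q=True
s_1={p,q}: G(!q)=False !q=False q=True
s_2={p,q,r,s}: G(!q)=False !q=False q=True
s_3={p,q,r,s}: G(!q)=False !q=False q=True
s_4={p,r,s}: G(!q)=True !q=True q=False
G(G(!q)) holds globally = False
First violation at position 0.

Answer: 0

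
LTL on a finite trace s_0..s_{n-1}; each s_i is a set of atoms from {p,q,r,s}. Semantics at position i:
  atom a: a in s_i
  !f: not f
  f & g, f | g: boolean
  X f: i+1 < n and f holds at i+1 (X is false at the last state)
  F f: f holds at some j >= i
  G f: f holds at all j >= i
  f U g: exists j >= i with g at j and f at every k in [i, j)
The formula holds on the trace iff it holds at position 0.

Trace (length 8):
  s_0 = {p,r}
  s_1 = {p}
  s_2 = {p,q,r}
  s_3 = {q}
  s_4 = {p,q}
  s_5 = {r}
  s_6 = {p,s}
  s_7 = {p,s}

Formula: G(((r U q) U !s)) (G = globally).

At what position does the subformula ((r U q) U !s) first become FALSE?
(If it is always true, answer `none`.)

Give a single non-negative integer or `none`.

s_0={p,r}: ((r U q) U !s)=True (r U q)=False r=True q=False !s=True s=False
s_1={p}: ((r U q) U !s)=True (r U q)=False r=False q=False !s=True s=False
s_2={p,q,r}: ((r U q) U !s)=True (r U q)=True r=True q=True !s=True s=False
s_3={q}: ((r U q) U !s)=True (r U q)=True r=False q=True !s=True s=False
s_4={p,q}: ((r U q) U !s)=True (r U q)=True r=False q=True !s=True s=False
s_5={r}: ((r U q) U !s)=True (r U q)=False r=True q=False !s=True s=False
s_6={p,s}: ((r U q) U !s)=False (r U q)=False r=False q=False !s=False s=True
s_7={p,s}: ((r U q) U !s)=False (r U q)=False r=False q=False !s=False s=True
G(((r U q) U !s)) holds globally = False
First violation at position 6.

Answer: 6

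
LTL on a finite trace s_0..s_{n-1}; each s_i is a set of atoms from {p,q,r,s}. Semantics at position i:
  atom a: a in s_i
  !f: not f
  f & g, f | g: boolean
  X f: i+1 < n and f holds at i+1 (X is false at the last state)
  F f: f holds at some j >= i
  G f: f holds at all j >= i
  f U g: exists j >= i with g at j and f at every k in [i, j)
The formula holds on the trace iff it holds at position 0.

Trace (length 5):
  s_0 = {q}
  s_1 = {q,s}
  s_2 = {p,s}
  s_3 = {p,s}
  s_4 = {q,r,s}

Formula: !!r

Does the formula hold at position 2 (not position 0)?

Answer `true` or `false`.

Answer: false

Derivation:
s_0={q}: !!r=False !r=True r=False
s_1={q,s}: !!r=False !r=True r=False
s_2={p,s}: !!r=False !r=True r=False
s_3={p,s}: !!r=False !r=True r=False
s_4={q,r,s}: !!r=True !r=False r=True
Evaluating at position 2: result = False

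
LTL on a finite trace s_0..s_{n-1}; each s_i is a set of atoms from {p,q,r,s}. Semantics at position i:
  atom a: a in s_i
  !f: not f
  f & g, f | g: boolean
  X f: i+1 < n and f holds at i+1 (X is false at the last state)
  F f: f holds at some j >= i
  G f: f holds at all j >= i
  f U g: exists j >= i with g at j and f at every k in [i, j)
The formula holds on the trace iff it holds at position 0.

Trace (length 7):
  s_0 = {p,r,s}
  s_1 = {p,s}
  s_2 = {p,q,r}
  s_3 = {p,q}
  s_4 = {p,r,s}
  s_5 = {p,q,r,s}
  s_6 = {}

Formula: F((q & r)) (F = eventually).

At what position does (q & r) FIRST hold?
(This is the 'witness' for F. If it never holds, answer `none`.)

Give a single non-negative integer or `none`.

s_0={p,r,s}: (q & r)=False q=False r=True
s_1={p,s}: (q & r)=False q=False r=False
s_2={p,q,r}: (q & r)=True q=True r=True
s_3={p,q}: (q & r)=False q=True r=False
s_4={p,r,s}: (q & r)=False q=False r=True
s_5={p,q,r,s}: (q & r)=True q=True r=True
s_6={}: (q & r)=False q=False r=False
F((q & r)) holds; first witness at position 2.

Answer: 2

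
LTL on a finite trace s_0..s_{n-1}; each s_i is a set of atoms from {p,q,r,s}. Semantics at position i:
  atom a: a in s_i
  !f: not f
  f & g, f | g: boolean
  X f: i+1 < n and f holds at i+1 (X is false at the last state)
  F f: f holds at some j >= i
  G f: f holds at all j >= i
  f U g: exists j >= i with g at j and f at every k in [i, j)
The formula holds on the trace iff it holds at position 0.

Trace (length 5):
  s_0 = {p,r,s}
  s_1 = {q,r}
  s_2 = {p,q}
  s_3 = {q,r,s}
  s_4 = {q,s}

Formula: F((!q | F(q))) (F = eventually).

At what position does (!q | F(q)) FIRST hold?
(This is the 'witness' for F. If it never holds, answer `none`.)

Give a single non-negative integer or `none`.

s_0={p,r,s}: (!q | F(q))=True !q=True q=False F(q)=True
s_1={q,r}: (!q | F(q))=True !q=False q=True F(q)=True
s_2={p,q}: (!q | F(q))=True !q=False q=True F(q)=True
s_3={q,r,s}: (!q | F(q))=True !q=False q=True F(q)=True
s_4={q,s}: (!q | F(q))=True !q=False q=True F(q)=True
F((!q | F(q))) holds; first witness at position 0.

Answer: 0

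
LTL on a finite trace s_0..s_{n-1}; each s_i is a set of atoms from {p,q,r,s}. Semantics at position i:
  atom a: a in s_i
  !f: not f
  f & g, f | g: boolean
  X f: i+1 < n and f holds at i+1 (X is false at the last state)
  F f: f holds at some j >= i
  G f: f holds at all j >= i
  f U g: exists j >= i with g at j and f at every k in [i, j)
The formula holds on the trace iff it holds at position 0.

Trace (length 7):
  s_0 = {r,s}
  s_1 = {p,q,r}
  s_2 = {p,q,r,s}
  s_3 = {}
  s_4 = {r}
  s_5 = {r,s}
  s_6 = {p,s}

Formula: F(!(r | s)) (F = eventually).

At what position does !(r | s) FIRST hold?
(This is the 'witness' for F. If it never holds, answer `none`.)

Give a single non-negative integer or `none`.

Answer: 3

Derivation:
s_0={r,s}: !(r | s)=False (r | s)=True r=True s=True
s_1={p,q,r}: !(r | s)=False (r | s)=True r=True s=False
s_2={p,q,r,s}: !(r | s)=False (r | s)=True r=True s=True
s_3={}: !(r | s)=True (r | s)=False r=False s=False
s_4={r}: !(r | s)=False (r | s)=True r=True s=False
s_5={r,s}: !(r | s)=False (r | s)=True r=True s=True
s_6={p,s}: !(r | s)=False (r | s)=True r=False s=True
F(!(r | s)) holds; first witness at position 3.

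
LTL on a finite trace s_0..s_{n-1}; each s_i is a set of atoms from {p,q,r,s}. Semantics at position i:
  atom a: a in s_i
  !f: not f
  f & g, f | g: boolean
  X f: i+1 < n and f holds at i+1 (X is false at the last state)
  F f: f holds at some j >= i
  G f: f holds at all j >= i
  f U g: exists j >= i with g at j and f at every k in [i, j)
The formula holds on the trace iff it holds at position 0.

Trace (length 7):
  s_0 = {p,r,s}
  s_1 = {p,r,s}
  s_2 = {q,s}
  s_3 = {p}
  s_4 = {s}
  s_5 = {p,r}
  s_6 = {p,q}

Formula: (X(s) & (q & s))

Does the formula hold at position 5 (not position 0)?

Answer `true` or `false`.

Answer: false

Derivation:
s_0={p,r,s}: (X(s) & (q & s))=False X(s)=True s=True (q & s)=False q=False
s_1={p,r,s}: (X(s) & (q & s))=False X(s)=True s=True (q & s)=False q=False
s_2={q,s}: (X(s) & (q & s))=False X(s)=False s=True (q & s)=True q=True
s_3={p}: (X(s) & (q & s))=False X(s)=True s=False (q & s)=False q=False
s_4={s}: (X(s) & (q & s))=False X(s)=False s=True (q & s)=False q=False
s_5={p,r}: (X(s) & (q & s))=False X(s)=False s=False (q & s)=False q=False
s_6={p,q}: (X(s) & (q & s))=False X(s)=False s=False (q & s)=False q=True
Evaluating at position 5: result = False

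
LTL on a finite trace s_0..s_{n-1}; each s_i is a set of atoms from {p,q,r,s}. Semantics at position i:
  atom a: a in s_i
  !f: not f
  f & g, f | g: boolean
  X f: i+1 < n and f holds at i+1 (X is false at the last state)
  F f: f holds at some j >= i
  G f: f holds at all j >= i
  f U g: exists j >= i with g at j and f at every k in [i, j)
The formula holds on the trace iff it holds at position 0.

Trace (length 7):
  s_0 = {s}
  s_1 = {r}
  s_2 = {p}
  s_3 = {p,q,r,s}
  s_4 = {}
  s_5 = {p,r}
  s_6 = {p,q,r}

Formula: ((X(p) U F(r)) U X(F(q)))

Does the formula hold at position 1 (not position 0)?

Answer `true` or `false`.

Answer: true

Derivation:
s_0={s}: ((X(p) U F(r)) U X(F(q)))=True (X(p) U F(r))=True X(p)=False p=False F(r)=True r=False X(F(q))=True F(q)=True q=False
s_1={r}: ((X(p) U F(r)) U X(F(q)))=True (X(p) U F(r))=True X(p)=True p=False F(r)=True r=True X(F(q))=True F(q)=True q=False
s_2={p}: ((X(p) U F(r)) U X(F(q)))=True (X(p) U F(r))=True X(p)=True p=True F(r)=True r=False X(F(q))=True F(q)=True q=False
s_3={p,q,r,s}: ((X(p) U F(r)) U X(F(q)))=True (X(p) U F(r))=True X(p)=False p=True F(r)=True r=True X(F(q))=True F(q)=True q=True
s_4={}: ((X(p) U F(r)) U X(F(q)))=True (X(p) U F(r))=True X(p)=True p=False F(r)=True r=False X(F(q))=True F(q)=True q=False
s_5={p,r}: ((X(p) U F(r)) U X(F(q)))=True (X(p) U F(r))=True X(p)=True p=True F(r)=True r=True X(F(q))=True F(q)=True q=False
s_6={p,q,r}: ((X(p) U F(r)) U X(F(q)))=False (X(p) U F(r))=True X(p)=False p=True F(r)=True r=True X(F(q))=False F(q)=True q=True
Evaluating at position 1: result = True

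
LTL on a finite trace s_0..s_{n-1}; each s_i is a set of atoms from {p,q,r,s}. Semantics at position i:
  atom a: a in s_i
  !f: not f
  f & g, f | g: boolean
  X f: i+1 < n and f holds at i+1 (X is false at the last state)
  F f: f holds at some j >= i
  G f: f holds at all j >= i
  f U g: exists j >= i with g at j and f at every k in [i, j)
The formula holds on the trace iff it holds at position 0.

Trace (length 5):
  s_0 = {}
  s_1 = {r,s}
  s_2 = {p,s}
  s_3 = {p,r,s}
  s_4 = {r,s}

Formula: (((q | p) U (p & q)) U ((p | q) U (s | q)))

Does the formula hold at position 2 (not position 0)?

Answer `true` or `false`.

Answer: true

Derivation:
s_0={}: (((q | p) U (p & q)) U ((p | q) U (s | q)))=False ((q | p) U (p & q))=False (q | p)=False q=False p=False (p & q)=False ((p | q) U (s | q))=False (p | q)=False (s | q)=False s=False
s_1={r,s}: (((q | p) U (p & q)) U ((p | q) U (s | q)))=True ((q | p) U (p & q))=False (q | p)=False q=False p=False (p & q)=False ((p | q) U (s | q))=True (p | q)=False (s | q)=True s=True
s_2={p,s}: (((q | p) U (p & q)) U ((p | q) U (s | q)))=True ((q | p) U (p & q))=False (q | p)=True q=False p=True (p & q)=False ((p | q) U (s | q))=True (p | q)=True (s | q)=True s=True
s_3={p,r,s}: (((q | p) U (p & q)) U ((p | q) U (s | q)))=True ((q | p) U (p & q))=False (q | p)=True q=False p=True (p & q)=False ((p | q) U (s | q))=True (p | q)=True (s | q)=True s=True
s_4={r,s}: (((q | p) U (p & q)) U ((p | q) U (s | q)))=True ((q | p) U (p & q))=False (q | p)=False q=False p=False (p & q)=False ((p | q) U (s | q))=True (p | q)=False (s | q)=True s=True
Evaluating at position 2: result = True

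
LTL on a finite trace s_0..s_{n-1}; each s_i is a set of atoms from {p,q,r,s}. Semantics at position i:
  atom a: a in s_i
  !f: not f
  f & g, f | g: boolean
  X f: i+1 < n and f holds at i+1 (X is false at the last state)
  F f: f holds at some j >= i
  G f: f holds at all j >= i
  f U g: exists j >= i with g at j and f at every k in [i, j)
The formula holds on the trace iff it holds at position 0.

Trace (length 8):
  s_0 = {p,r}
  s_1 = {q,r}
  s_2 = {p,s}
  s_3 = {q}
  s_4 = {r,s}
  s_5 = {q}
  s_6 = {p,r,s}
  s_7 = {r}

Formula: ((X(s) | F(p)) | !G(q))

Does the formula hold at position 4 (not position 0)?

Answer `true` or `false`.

Answer: true

Derivation:
s_0={p,r}: ((X(s) | F(p)) | !G(q))=True (X(s) | F(p))=True X(s)=False s=False F(p)=True p=True !G(q)=True G(q)=False q=False
s_1={q,r}: ((X(s) | F(p)) | !G(q))=True (X(s) | F(p))=True X(s)=True s=False F(p)=True p=False !G(q)=True G(q)=False q=True
s_2={p,s}: ((X(s) | F(p)) | !G(q))=True (X(s) | F(p))=True X(s)=False s=True F(p)=True p=True !G(q)=True G(q)=False q=False
s_3={q}: ((X(s) | F(p)) | !G(q))=True (X(s) | F(p))=True X(s)=True s=False F(p)=True p=False !G(q)=True G(q)=False q=True
s_4={r,s}: ((X(s) | F(p)) | !G(q))=True (X(s) | F(p))=True X(s)=False s=True F(p)=True p=False !G(q)=True G(q)=False q=False
s_5={q}: ((X(s) | F(p)) | !G(q))=True (X(s) | F(p))=True X(s)=True s=False F(p)=True p=False !G(q)=True G(q)=False q=True
s_6={p,r,s}: ((X(s) | F(p)) | !G(q))=True (X(s) | F(p))=True X(s)=False s=True F(p)=True p=True !G(q)=True G(q)=False q=False
s_7={r}: ((X(s) | F(p)) | !G(q))=True (X(s) | F(p))=False X(s)=False s=False F(p)=False p=False !G(q)=True G(q)=False q=False
Evaluating at position 4: result = True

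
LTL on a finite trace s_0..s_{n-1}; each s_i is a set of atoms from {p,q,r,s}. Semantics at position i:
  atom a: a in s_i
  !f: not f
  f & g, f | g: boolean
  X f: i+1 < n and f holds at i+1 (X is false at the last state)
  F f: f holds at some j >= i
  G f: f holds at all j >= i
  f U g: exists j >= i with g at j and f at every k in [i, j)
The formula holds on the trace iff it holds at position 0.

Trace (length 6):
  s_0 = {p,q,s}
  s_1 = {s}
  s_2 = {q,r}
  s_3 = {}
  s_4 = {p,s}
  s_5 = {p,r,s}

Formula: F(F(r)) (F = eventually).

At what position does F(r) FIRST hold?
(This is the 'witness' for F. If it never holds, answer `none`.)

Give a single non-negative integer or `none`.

s_0={p,q,s}: F(r)=True r=False
s_1={s}: F(r)=True r=False
s_2={q,r}: F(r)=True r=True
s_3={}: F(r)=True r=False
s_4={p,s}: F(r)=True r=False
s_5={p,r,s}: F(r)=True r=True
F(F(r)) holds; first witness at position 0.

Answer: 0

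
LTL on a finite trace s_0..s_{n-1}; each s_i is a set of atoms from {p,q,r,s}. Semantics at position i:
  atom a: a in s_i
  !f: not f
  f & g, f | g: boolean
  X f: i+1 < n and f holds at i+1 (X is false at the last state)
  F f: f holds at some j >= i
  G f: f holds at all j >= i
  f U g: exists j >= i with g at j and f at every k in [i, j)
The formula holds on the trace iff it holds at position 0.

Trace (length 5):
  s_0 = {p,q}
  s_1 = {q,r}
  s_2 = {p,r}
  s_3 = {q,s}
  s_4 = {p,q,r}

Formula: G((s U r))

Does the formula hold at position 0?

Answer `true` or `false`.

Answer: false

Derivation:
s_0={p,q}: G((s U r))=False (s U r)=False s=False r=False
s_1={q,r}: G((s U r))=True (s U r)=True s=False r=True
s_2={p,r}: G((s U r))=True (s U r)=True s=False r=True
s_3={q,s}: G((s U r))=True (s U r)=True s=True r=False
s_4={p,q,r}: G((s U r))=True (s U r)=True s=False r=True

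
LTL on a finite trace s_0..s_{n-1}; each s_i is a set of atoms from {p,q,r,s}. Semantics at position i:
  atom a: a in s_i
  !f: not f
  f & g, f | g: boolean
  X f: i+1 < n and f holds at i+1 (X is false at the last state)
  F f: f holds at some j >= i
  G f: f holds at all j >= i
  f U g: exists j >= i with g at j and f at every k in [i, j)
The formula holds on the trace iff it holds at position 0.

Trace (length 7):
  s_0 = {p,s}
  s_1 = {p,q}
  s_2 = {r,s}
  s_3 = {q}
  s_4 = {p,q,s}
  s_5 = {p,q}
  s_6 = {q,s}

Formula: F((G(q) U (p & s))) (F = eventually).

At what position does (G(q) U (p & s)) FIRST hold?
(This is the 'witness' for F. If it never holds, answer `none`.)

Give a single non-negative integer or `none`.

Answer: 0

Derivation:
s_0={p,s}: (G(q) U (p & s))=True G(q)=False q=False (p & s)=True p=True s=True
s_1={p,q}: (G(q) U (p & s))=False G(q)=False q=True (p & s)=False p=True s=False
s_2={r,s}: (G(q) U (p & s))=False G(q)=False q=False (p & s)=False p=False s=True
s_3={q}: (G(q) U (p & s))=True G(q)=True q=True (p & s)=False p=False s=False
s_4={p,q,s}: (G(q) U (p & s))=True G(q)=True q=True (p & s)=True p=True s=True
s_5={p,q}: (G(q) U (p & s))=False G(q)=True q=True (p & s)=False p=True s=False
s_6={q,s}: (G(q) U (p & s))=False G(q)=True q=True (p & s)=False p=False s=True
F((G(q) U (p & s))) holds; first witness at position 0.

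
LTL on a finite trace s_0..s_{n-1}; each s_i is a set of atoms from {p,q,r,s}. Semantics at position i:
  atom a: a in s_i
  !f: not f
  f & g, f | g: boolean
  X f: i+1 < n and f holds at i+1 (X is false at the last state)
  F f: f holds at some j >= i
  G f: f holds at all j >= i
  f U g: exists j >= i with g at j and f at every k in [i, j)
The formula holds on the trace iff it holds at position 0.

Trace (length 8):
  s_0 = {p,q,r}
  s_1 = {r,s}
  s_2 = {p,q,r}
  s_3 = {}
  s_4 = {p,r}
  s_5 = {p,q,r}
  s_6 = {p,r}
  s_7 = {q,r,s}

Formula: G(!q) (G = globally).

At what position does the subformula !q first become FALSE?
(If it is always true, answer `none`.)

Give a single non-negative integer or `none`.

Answer: 0

Derivation:
s_0={p,q,r}: !q=False q=True
s_1={r,s}: !q=True q=False
s_2={p,q,r}: !q=False q=True
s_3={}: !q=True q=False
s_4={p,r}: !q=True q=False
s_5={p,q,r}: !q=False q=True
s_6={p,r}: !q=True q=False
s_7={q,r,s}: !q=False q=True
G(!q) holds globally = False
First violation at position 0.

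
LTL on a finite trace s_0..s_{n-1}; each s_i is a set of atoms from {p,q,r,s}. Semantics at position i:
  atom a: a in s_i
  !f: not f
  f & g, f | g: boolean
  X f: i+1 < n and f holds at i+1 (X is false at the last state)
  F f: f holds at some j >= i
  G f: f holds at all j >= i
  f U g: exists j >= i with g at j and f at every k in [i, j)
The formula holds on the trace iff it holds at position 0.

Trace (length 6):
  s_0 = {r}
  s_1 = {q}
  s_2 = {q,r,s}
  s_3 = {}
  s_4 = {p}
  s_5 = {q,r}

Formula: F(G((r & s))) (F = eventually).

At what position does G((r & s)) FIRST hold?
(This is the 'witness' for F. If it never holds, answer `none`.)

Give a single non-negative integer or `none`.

s_0={r}: G((r & s))=False (r & s)=False r=True s=False
s_1={q}: G((r & s))=False (r & s)=False r=False s=False
s_2={q,r,s}: G((r & s))=False (r & s)=True r=True s=True
s_3={}: G((r & s))=False (r & s)=False r=False s=False
s_4={p}: G((r & s))=False (r & s)=False r=False s=False
s_5={q,r}: G((r & s))=False (r & s)=False r=True s=False
F(G((r & s))) does not hold (no witness exists).

Answer: none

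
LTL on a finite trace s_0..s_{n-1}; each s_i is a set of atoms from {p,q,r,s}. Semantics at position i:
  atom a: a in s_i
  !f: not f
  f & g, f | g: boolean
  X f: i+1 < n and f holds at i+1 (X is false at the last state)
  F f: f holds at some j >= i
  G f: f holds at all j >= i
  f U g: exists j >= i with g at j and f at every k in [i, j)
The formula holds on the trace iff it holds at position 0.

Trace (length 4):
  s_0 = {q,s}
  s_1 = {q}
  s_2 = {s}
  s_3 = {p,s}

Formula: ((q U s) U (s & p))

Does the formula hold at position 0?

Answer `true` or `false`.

Answer: true

Derivation:
s_0={q,s}: ((q U s) U (s & p))=True (q U s)=True q=True s=True (s & p)=False p=False
s_1={q}: ((q U s) U (s & p))=True (q U s)=True q=True s=False (s & p)=False p=False
s_2={s}: ((q U s) U (s & p))=True (q U s)=True q=False s=True (s & p)=False p=False
s_3={p,s}: ((q U s) U (s & p))=True (q U s)=True q=False s=True (s & p)=True p=True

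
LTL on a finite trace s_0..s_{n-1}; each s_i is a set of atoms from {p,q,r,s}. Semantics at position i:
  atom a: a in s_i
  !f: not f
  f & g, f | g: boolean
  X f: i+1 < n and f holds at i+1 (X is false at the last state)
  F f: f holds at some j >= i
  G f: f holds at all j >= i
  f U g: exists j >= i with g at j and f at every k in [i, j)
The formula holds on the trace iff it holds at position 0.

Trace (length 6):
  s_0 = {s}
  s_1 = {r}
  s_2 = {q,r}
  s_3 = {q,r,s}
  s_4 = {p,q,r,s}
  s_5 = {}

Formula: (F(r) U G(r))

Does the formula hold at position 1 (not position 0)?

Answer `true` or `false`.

Answer: false

Derivation:
s_0={s}: (F(r) U G(r))=False F(r)=True r=False G(r)=False
s_1={r}: (F(r) U G(r))=False F(r)=True r=True G(r)=False
s_2={q,r}: (F(r) U G(r))=False F(r)=True r=True G(r)=False
s_3={q,r,s}: (F(r) U G(r))=False F(r)=True r=True G(r)=False
s_4={p,q,r,s}: (F(r) U G(r))=False F(r)=True r=True G(r)=False
s_5={}: (F(r) U G(r))=False F(r)=False r=False G(r)=False
Evaluating at position 1: result = False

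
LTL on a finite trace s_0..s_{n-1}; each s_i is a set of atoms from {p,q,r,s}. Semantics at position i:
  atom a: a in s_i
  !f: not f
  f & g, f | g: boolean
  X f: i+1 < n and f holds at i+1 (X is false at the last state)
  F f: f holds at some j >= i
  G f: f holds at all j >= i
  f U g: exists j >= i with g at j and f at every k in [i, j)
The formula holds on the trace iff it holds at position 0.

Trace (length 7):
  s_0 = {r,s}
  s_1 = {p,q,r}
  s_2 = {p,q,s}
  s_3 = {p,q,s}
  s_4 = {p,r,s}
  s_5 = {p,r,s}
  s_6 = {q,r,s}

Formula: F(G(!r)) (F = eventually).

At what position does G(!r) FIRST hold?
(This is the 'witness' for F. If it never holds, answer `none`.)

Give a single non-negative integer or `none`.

s_0={r,s}: G(!r)=False !r=False r=True
s_1={p,q,r}: G(!r)=False !r=False r=True
s_2={p,q,s}: G(!r)=False !r=True r=False
s_3={p,q,s}: G(!r)=False !r=True r=False
s_4={p,r,s}: G(!r)=False !r=False r=True
s_5={p,r,s}: G(!r)=False !r=False r=True
s_6={q,r,s}: G(!r)=False !r=False r=True
F(G(!r)) does not hold (no witness exists).

Answer: none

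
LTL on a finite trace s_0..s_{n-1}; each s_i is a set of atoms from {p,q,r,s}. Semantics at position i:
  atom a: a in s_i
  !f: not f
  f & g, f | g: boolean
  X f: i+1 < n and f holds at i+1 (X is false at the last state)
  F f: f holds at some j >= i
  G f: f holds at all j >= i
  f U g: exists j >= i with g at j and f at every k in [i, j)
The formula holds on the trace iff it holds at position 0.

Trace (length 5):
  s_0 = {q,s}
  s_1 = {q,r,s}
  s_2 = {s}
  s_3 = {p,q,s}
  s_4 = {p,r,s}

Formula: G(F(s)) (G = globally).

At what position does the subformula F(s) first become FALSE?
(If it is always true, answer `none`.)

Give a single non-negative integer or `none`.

s_0={q,s}: F(s)=True s=True
s_1={q,r,s}: F(s)=True s=True
s_2={s}: F(s)=True s=True
s_3={p,q,s}: F(s)=True s=True
s_4={p,r,s}: F(s)=True s=True
G(F(s)) holds globally = True
No violation — formula holds at every position.

Answer: none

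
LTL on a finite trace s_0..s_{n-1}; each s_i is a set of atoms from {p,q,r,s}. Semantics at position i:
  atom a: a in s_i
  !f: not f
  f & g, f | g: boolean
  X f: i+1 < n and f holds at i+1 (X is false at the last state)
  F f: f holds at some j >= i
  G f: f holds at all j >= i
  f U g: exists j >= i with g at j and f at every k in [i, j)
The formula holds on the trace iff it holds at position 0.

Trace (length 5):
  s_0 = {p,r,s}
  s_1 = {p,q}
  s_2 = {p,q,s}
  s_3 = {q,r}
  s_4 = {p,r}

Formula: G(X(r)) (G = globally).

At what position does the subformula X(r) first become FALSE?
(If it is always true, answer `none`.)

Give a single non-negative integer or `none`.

s_0={p,r,s}: X(r)=False r=True
s_1={p,q}: X(r)=False r=False
s_2={p,q,s}: X(r)=True r=False
s_3={q,r}: X(r)=True r=True
s_4={p,r}: X(r)=False r=True
G(X(r)) holds globally = False
First violation at position 0.

Answer: 0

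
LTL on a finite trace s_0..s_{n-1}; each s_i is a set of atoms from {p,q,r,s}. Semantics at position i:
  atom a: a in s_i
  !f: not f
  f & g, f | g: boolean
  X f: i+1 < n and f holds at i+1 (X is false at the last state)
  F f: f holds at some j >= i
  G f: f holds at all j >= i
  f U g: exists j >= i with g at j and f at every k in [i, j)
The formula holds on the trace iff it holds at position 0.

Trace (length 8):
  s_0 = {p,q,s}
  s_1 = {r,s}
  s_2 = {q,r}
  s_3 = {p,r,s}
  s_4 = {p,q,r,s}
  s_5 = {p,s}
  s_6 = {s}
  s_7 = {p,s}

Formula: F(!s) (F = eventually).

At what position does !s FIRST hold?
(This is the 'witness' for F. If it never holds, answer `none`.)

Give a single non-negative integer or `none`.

Answer: 2

Derivation:
s_0={p,q,s}: !s=False s=True
s_1={r,s}: !s=False s=True
s_2={q,r}: !s=True s=False
s_3={p,r,s}: !s=False s=True
s_4={p,q,r,s}: !s=False s=True
s_5={p,s}: !s=False s=True
s_6={s}: !s=False s=True
s_7={p,s}: !s=False s=True
F(!s) holds; first witness at position 2.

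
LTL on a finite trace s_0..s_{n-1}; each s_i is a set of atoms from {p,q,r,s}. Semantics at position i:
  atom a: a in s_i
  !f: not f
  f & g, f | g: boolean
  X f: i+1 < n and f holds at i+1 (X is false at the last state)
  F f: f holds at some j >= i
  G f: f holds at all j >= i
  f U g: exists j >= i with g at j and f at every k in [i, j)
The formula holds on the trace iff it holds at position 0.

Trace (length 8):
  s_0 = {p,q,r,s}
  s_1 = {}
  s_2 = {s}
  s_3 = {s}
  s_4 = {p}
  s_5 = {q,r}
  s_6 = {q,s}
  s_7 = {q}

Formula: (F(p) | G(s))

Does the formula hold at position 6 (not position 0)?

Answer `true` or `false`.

s_0={p,q,r,s}: (F(p) | G(s))=True F(p)=True p=True G(s)=False s=True
s_1={}: (F(p) | G(s))=True F(p)=True p=False G(s)=False s=False
s_2={s}: (F(p) | G(s))=True F(p)=True p=False G(s)=False s=True
s_3={s}: (F(p) | G(s))=True F(p)=True p=False G(s)=False s=True
s_4={p}: (F(p) | G(s))=True F(p)=True p=True G(s)=False s=False
s_5={q,r}: (F(p) | G(s))=False F(p)=False p=False G(s)=False s=False
s_6={q,s}: (F(p) | G(s))=False F(p)=False p=False G(s)=False s=True
s_7={q}: (F(p) | G(s))=False F(p)=False p=False G(s)=False s=False
Evaluating at position 6: result = False

Answer: false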